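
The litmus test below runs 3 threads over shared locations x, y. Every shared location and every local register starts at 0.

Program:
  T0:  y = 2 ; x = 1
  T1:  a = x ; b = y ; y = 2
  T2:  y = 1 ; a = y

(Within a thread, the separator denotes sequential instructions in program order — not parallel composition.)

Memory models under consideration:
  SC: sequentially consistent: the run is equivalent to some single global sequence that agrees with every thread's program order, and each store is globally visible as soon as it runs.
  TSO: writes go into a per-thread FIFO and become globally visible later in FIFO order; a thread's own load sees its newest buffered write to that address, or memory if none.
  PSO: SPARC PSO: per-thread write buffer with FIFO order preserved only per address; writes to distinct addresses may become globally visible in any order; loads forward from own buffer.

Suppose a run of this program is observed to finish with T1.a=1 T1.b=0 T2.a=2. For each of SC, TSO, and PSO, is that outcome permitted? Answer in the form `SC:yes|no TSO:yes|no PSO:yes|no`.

outcome vector order: (T1.a,T1.b,T2.a)
SC: 10 outcomes — {(0,0,1) (0,0,2) (0,1,1) (0,1,2) (0,2,1) (0,2,2) (1,1,1) (1,1,2) (1,2,1) (1,2,2)}
TSO: 10 outcomes — {(0,0,1) (0,0,2) (0,1,1) (0,1,2) (0,2,1) (0,2,2) (1,1,1) (1,1,2) (1,2,1) (1,2,2)}
PSO: 12 outcomes — {(0,0,1) (0,0,2) (0,1,1) (0,1,2) (0,2,1) (0,2,2) (1,0,1) (1,0,2) (1,1,1) (1,1,2) (1,2,1) (1,2,2)}
target (1,0,2) ∈ {PSO}

SC:no TSO:no PSO:yes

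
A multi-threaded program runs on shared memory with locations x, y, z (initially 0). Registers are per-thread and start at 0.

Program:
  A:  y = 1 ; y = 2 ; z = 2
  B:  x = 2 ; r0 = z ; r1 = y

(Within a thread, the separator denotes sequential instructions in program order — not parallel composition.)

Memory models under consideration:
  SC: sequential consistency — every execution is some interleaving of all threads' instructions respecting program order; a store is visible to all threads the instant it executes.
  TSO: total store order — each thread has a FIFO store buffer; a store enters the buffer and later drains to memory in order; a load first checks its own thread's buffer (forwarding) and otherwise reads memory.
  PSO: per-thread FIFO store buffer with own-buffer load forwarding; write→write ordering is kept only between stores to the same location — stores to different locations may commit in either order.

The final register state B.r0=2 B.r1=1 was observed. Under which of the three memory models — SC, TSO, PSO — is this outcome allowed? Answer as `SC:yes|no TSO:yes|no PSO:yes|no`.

SC:no TSO:no PSO:yes

outcome vector order: (B.r0,B.r1)
SC: 4 outcomes — {<0 0> <0 1> <0 2> <2 2>}
TSO: 4 outcomes — {<0 0> <0 1> <0 2> <2 2>}
PSO: 6 outcomes — {<0 0> <0 1> <0 2> <2 0> <2 1> <2 2>}
target <2 1> ∈ {PSO}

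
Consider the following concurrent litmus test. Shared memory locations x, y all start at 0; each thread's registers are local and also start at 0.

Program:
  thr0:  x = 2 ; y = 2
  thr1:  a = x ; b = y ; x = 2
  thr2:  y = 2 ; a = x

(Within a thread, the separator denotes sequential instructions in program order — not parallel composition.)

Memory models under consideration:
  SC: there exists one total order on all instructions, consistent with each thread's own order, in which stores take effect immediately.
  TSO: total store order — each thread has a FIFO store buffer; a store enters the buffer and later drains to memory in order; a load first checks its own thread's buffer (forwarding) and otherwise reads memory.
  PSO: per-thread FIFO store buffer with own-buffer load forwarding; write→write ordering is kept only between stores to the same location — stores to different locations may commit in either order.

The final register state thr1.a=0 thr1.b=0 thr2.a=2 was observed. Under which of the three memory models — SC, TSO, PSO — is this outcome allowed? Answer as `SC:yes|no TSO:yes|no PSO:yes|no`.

outcome vector order: (thr1.a,thr1.b,thr2.a)
SC (7): (0,0,0), (0,0,2), (0,2,0), (0,2,2), (2,0,2), (2,2,0), (2,2,2)
TSO (8): (0,0,0), (0,0,2), (0,2,0), (0,2,2), (2,0,0), (2,0,2), (2,2,0), (2,2,2)
PSO (8): (0,0,0), (0,0,2), (0,2,0), (0,2,2), (2,0,0), (2,0,2), (2,2,0), (2,2,2)
target (0,0,2) ∈ {SC,TSO,PSO}

SC:yes TSO:yes PSO:yes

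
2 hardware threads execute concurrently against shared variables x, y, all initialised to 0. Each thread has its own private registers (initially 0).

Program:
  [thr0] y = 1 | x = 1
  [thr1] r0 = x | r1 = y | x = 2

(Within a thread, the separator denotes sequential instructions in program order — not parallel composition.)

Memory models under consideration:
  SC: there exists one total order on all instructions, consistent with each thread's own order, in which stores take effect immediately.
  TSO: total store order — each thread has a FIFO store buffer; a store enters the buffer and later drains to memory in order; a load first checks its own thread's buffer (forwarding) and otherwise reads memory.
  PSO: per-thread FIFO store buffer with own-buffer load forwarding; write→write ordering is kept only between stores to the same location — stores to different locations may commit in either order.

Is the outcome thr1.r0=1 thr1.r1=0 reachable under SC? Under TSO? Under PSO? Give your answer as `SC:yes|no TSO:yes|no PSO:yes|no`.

SC:no TSO:no PSO:yes

outcome vector order: (thr1.r0,thr1.r1)
SC (3): (0,0), (0,1), (1,1)
TSO (3): (0,0), (0,1), (1,1)
PSO (4): (0,0), (0,1), (1,0), (1,1)
target (1,0) ∈ {PSO}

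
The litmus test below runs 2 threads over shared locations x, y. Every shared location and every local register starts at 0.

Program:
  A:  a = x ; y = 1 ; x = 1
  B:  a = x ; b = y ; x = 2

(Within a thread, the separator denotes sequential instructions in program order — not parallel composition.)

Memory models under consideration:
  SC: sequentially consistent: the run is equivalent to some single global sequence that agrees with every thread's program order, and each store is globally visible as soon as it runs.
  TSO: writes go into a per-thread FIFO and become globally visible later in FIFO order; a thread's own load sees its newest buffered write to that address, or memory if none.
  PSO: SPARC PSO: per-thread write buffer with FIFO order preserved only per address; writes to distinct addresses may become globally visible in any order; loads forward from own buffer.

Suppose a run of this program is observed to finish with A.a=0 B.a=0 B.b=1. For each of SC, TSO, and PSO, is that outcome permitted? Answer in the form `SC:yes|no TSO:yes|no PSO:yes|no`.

SC:yes TSO:yes PSO:yes

outcome vector order: (A.a,B.a,B.b)
[SC] allowed = {0/0/0 0/0/1 0/1/1 2/0/0}
[TSO] allowed = {0/0/0 0/0/1 0/1/1 2/0/0}
[PSO] allowed = {0/0/0 0/0/1 0/1/0 0/1/1 2/0/0}
target 0/0/1 ∈ {SC,TSO,PSO}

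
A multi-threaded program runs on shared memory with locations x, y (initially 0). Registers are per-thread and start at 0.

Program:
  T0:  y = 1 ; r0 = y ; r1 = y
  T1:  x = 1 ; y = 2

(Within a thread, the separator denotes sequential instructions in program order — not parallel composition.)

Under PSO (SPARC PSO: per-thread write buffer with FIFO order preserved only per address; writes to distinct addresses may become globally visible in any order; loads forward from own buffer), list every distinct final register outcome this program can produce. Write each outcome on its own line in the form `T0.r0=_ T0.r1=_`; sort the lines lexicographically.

T0.r0=1 T0.r1=1
T0.r0=1 T0.r1=2
T0.r0=2 T0.r1=2

outcome vector order: (T0.r0,T0.r1)
|PSO outcomes| = 3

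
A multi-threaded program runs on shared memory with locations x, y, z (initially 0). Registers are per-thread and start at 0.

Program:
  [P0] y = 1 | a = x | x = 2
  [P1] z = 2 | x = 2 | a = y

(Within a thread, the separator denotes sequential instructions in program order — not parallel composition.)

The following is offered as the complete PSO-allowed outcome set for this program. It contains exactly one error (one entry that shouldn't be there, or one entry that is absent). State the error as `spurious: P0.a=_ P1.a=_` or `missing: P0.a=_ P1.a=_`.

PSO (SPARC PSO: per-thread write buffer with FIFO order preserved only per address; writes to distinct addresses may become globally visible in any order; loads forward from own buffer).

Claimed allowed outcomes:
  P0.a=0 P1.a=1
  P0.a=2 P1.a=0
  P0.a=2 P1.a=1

outcome vector order: (P0.a,P1.a)
PSO: 4 outcomes — {(0,0), (0,1), (2,0), (2,1)}
PSO∖claimed = {(0,0)}

missing: P0.a=0 P1.a=0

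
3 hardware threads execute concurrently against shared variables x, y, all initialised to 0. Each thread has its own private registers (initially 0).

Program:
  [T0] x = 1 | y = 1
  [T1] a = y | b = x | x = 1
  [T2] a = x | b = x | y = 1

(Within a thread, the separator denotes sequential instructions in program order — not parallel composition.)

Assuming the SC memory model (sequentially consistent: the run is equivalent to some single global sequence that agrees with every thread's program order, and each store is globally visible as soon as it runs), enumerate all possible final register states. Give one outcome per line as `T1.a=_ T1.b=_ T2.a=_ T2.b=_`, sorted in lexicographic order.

outcome vector order: (T1.a,T1.b,T2.a,T2.b)
|SC outcomes| = 10

T1.a=0 T1.b=0 T2.a=0 T2.b=0
T1.a=0 T1.b=0 T2.a=0 T2.b=1
T1.a=0 T1.b=0 T2.a=1 T2.b=1
T1.a=0 T1.b=1 T2.a=0 T2.b=0
T1.a=0 T1.b=1 T2.a=0 T2.b=1
T1.a=0 T1.b=1 T2.a=1 T2.b=1
T1.a=1 T1.b=0 T2.a=0 T2.b=0
T1.a=1 T1.b=1 T2.a=0 T2.b=0
T1.a=1 T1.b=1 T2.a=0 T2.b=1
T1.a=1 T1.b=1 T2.a=1 T2.b=1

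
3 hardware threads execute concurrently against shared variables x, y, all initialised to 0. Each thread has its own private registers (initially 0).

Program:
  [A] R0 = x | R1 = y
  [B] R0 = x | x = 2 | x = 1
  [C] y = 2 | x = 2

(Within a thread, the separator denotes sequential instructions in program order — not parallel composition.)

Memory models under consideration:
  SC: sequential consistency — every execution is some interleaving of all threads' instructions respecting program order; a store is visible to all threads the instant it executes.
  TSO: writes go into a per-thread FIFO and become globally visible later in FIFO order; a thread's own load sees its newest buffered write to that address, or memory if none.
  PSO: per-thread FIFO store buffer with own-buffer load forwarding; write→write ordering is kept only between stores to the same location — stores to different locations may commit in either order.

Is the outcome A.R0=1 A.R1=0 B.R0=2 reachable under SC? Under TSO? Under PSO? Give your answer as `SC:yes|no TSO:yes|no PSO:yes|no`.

outcome vector order: (A.R0,A.R1,B.R0)
SC: 10 outcomes — {(0,0,0) (0,0,2) (0,2,0) (0,2,2) (1,0,0) (1,2,0) (1,2,2) (2,0,0) (2,2,0) (2,2,2)}
TSO: 10 outcomes — {(0,0,0) (0,0,2) (0,2,0) (0,2,2) (1,0,0) (1,2,0) (1,2,2) (2,0,0) (2,2,0) (2,2,2)}
PSO: 12 outcomes — {(0,0,0) (0,0,2) (0,2,0) (0,2,2) (1,0,0) (1,0,2) (1,2,0) (1,2,2) (2,0,0) (2,0,2) (2,2,0) (2,2,2)}
target (1,0,2) ∈ {PSO}

SC:no TSO:no PSO:yes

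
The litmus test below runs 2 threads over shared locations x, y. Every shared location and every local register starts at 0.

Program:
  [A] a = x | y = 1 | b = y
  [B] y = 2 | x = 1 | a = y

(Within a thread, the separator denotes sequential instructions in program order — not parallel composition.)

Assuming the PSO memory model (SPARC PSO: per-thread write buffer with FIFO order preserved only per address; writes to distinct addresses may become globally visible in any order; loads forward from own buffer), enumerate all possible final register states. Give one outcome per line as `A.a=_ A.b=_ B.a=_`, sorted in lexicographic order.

outcome vector order: (A.a,A.b,B.a)
|PSO outcomes| = 6

A.a=0 A.b=1 B.a=1
A.a=0 A.b=1 B.a=2
A.a=0 A.b=2 B.a=2
A.a=1 A.b=1 B.a=1
A.a=1 A.b=1 B.a=2
A.a=1 A.b=2 B.a=2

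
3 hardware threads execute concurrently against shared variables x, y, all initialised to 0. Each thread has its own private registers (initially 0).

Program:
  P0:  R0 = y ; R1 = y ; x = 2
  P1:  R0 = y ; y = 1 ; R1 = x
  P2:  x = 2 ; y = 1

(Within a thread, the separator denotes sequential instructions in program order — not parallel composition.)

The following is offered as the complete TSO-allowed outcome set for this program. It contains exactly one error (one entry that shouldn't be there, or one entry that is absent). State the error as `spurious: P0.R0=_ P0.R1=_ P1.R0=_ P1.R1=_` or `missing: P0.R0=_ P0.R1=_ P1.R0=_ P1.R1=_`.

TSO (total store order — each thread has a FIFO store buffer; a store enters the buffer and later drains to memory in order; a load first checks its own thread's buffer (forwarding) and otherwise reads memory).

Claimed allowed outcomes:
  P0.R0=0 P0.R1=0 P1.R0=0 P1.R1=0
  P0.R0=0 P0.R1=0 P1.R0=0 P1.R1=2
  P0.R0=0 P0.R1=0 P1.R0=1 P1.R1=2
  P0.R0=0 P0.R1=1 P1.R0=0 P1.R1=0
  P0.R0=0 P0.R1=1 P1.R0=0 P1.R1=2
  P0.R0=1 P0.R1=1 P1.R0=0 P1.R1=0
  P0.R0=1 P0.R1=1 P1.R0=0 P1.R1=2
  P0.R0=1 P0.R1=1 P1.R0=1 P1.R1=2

outcome vector order: (P0.R0,P0.R1,P1.R0,P1.R1)
[TSO] allowed = {0000, 0002, 0012, 0100, 0102, 0112, 1100, 1102, 1112}
TSO∖claimed = {0112}

missing: P0.R0=0 P0.R1=1 P1.R0=1 P1.R1=2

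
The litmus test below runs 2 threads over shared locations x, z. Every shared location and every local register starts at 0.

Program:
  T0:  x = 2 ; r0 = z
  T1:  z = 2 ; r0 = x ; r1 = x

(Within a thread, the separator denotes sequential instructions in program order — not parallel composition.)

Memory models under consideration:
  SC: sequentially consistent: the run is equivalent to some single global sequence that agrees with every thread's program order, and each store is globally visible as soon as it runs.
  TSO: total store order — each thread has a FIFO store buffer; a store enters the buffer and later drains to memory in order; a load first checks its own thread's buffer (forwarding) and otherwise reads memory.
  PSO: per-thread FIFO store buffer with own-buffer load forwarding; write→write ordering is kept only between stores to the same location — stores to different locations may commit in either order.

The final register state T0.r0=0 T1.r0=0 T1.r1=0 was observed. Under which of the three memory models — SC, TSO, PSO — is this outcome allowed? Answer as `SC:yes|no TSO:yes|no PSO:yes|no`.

outcome vector order: (T0.r0,T1.r0,T1.r1)
SC (4): 022, 200, 202, 222
TSO (6): 000, 002, 022, 200, 202, 222
PSO (6): 000, 002, 022, 200, 202, 222
target 000 ∈ {TSO,PSO}

SC:no TSO:yes PSO:yes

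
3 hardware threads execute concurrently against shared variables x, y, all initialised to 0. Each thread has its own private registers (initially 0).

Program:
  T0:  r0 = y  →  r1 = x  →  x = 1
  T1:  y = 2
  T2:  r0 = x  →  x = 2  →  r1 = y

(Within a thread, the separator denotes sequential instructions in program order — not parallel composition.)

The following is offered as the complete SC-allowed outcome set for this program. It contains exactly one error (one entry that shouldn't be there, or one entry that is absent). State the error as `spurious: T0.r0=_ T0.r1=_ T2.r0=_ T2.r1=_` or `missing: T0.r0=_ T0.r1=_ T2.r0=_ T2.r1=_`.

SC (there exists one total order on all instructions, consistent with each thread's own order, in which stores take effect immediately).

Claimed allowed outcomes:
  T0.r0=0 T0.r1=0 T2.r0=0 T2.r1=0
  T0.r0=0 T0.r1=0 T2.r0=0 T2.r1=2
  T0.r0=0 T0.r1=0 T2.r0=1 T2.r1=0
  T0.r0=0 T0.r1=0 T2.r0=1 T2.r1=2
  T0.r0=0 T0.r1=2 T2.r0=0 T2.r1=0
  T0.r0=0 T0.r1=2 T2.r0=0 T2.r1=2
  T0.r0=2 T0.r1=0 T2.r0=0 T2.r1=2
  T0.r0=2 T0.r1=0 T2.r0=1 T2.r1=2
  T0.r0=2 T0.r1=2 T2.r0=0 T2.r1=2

outcome vector order: (T0.r0,T0.r1,T2.r0,T2.r1)
SC: 10 outcomes — {<0 0 0 0>, <0 0 0 2>, <0 0 1 0>, <0 0 1 2>, <0 2 0 0>, <0 2 0 2>, <2 0 0 2>, <2 0 1 2>, <2 2 0 0>, <2 2 0 2>}
SC∖claimed = {<2 2 0 0>}

missing: T0.r0=2 T0.r1=2 T2.r0=0 T2.r1=0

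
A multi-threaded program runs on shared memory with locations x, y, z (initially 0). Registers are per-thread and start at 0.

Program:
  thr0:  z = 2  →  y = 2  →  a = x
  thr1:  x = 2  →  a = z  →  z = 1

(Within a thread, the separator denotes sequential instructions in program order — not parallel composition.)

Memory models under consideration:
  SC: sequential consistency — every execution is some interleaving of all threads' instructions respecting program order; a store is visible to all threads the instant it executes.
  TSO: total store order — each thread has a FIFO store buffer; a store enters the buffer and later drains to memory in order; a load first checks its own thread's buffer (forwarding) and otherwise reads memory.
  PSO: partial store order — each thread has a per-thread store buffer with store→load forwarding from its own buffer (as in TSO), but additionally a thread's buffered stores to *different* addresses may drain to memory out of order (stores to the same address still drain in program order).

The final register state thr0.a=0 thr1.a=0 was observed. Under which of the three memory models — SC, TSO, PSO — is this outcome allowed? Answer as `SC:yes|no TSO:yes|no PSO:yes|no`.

SC:no TSO:yes PSO:yes

outcome vector order: (thr0.a,thr1.a)
SC (3): (0,2), (2,0), (2,2)
TSO (4): (0,0), (0,2), (2,0), (2,2)
PSO (4): (0,0), (0,2), (2,0), (2,2)
target (0,0) ∈ {TSO,PSO}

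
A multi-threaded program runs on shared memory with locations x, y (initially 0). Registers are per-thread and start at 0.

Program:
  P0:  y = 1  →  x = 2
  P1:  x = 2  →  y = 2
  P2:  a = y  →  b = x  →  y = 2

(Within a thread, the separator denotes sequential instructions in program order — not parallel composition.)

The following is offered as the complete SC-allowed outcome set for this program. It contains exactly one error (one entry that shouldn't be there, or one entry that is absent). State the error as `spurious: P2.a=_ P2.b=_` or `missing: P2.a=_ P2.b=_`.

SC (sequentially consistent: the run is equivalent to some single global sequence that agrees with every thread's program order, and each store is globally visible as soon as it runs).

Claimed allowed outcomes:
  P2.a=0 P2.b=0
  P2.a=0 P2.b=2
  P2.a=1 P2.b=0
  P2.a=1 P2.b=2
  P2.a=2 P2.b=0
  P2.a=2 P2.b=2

outcome vector order: (P2.a,P2.b)
under SC → <0 0>; <0 2>; <1 0>; <1 2>; <2 2>
claimed∖SC = {<2 0>}

spurious: P2.a=2 P2.b=0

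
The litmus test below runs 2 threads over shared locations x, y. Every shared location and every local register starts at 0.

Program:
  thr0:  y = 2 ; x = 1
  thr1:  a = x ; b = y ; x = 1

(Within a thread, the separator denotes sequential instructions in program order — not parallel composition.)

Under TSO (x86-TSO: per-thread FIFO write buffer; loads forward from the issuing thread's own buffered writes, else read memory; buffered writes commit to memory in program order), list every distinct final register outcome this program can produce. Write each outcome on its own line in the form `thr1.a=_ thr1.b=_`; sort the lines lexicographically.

thr1.a=0 thr1.b=0
thr1.a=0 thr1.b=2
thr1.a=1 thr1.b=2

outcome vector order: (thr1.a,thr1.b)
|TSO outcomes| = 3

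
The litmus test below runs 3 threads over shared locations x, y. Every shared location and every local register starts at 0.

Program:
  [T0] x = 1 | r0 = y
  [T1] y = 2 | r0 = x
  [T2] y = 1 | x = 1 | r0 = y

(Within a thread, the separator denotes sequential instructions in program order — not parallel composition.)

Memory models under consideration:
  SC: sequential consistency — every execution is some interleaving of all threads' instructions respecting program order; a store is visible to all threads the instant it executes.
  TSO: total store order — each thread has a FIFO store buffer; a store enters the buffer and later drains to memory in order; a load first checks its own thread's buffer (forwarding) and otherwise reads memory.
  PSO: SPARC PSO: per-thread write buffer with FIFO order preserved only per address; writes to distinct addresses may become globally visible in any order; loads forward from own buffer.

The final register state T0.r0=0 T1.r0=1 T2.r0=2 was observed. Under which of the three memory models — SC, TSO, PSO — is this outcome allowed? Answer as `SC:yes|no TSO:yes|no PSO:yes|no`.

SC:yes TSO:yes PSO:yes

outcome vector order: (T0.r0,T1.r0,T2.r0)
[SC] allowed = {0/1/1 0/1/2 1/0/1 1/1/1 1/1/2 2/0/1 2/0/2 2/1/1 2/1/2}
[TSO] allowed = {0/0/1 0/0/2 0/1/1 0/1/2 1/0/1 1/0/2 1/1/1 1/1/2 2/0/1 2/0/2 2/1/1 2/1/2}
[PSO] allowed = {0/0/1 0/0/2 0/1/1 0/1/2 1/0/1 1/0/2 1/1/1 1/1/2 2/0/1 2/0/2 2/1/1 2/1/2}
target 0/1/2 ∈ {SC,TSO,PSO}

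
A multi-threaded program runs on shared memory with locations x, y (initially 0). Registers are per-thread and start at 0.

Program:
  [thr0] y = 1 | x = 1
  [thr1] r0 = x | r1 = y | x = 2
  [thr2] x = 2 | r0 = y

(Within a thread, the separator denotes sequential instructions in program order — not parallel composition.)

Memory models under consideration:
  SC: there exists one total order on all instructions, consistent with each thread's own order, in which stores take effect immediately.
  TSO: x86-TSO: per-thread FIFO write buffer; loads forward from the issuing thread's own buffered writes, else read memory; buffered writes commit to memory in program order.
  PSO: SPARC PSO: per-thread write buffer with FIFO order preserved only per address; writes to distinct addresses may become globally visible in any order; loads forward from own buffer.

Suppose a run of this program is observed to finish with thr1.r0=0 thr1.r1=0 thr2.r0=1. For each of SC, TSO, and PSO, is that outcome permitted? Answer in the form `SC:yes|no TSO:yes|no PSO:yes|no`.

outcome vector order: (thr1.r0,thr1.r1,thr2.r0)
SC (10): (0,0,0), (0,0,1), (0,1,0), (0,1,1), (1,1,0), (1,1,1), (2,0,0), (2,0,1), (2,1,0), (2,1,1)
TSO (10): (0,0,0), (0,0,1), (0,1,0), (0,1,1), (1,1,0), (1,1,1), (2,0,0), (2,0,1), (2,1,0), (2,1,1)
PSO (12): (0,0,0), (0,0,1), (0,1,0), (0,1,1), (1,0,0), (1,0,1), (1,1,0), (1,1,1), (2,0,0), (2,0,1), (2,1,0), (2,1,1)
target (0,0,1) ∈ {SC,TSO,PSO}

SC:yes TSO:yes PSO:yes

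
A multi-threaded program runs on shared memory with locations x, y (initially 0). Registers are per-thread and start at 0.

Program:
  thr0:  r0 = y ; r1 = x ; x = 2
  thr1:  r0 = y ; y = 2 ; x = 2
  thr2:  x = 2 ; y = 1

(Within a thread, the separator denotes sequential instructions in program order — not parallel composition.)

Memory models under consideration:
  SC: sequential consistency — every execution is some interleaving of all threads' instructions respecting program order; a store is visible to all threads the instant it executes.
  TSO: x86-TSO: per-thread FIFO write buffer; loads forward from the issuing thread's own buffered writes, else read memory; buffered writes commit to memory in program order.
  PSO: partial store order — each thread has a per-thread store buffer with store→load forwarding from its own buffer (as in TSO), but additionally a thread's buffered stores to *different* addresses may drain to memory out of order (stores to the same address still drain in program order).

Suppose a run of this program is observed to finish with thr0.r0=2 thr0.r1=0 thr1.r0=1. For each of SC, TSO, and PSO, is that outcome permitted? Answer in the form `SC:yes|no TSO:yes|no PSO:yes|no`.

outcome vector order: (thr0.r0,thr0.r1,thr1.r0)
under SC → 000, 001, 020, 021, 120, 121, 200, 220, 221
under TSO → 000, 001, 020, 021, 120, 121, 200, 220, 221
under PSO → 000, 001, 020, 021, 100, 101, 120, 121, 200, 201, 220, 221
target 201 ∈ {PSO}

SC:no TSO:no PSO:yes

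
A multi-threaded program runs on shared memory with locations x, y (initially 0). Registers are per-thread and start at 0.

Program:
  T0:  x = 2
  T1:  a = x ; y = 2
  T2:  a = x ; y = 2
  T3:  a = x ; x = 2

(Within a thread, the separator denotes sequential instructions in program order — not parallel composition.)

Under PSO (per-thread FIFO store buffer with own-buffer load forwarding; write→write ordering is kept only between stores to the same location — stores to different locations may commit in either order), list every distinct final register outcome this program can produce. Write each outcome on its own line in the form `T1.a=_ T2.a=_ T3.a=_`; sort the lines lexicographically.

T1.a=0 T2.a=0 T3.a=0
T1.a=0 T2.a=0 T3.a=2
T1.a=0 T2.a=2 T3.a=0
T1.a=0 T2.a=2 T3.a=2
T1.a=2 T2.a=0 T3.a=0
T1.a=2 T2.a=0 T3.a=2
T1.a=2 T2.a=2 T3.a=0
T1.a=2 T2.a=2 T3.a=2

outcome vector order: (T1.a,T2.a,T3.a)
|PSO outcomes| = 8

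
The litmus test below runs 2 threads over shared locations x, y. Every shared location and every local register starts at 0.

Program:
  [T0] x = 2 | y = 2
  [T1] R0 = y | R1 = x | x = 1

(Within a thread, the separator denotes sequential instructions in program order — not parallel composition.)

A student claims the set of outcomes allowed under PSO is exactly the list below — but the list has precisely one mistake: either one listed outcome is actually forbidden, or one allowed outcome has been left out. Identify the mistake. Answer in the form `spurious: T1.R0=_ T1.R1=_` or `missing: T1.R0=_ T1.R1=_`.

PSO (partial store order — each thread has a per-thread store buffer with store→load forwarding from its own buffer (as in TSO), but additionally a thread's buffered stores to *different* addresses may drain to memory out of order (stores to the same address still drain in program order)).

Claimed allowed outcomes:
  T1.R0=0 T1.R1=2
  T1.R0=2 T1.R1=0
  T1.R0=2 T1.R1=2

missing: T1.R0=0 T1.R1=0

outcome vector order: (T1.R0,T1.R1)
[PSO] allowed = {0/0 0/2 2/0 2/2}
PSO∖claimed = {0/0}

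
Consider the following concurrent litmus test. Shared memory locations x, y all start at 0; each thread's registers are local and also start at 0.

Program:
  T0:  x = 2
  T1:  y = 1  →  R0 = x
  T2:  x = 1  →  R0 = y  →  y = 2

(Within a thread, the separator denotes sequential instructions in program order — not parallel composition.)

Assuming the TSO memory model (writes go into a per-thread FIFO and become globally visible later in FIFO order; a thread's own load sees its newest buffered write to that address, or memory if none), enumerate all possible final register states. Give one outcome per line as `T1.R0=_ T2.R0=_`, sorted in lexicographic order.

T1.R0=0 T2.R0=0
T1.R0=0 T2.R0=1
T1.R0=1 T2.R0=0
T1.R0=1 T2.R0=1
T1.R0=2 T2.R0=0
T1.R0=2 T2.R0=1

outcome vector order: (T1.R0,T2.R0)
|TSO outcomes| = 6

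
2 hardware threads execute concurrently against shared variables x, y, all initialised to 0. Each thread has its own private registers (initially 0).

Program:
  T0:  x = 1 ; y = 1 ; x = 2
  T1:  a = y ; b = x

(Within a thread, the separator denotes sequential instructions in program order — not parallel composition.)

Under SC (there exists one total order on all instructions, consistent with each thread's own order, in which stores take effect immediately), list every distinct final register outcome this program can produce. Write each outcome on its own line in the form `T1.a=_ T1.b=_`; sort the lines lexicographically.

T1.a=0 T1.b=0
T1.a=0 T1.b=1
T1.a=0 T1.b=2
T1.a=1 T1.b=1
T1.a=1 T1.b=2

outcome vector order: (T1.a,T1.b)
|SC outcomes| = 5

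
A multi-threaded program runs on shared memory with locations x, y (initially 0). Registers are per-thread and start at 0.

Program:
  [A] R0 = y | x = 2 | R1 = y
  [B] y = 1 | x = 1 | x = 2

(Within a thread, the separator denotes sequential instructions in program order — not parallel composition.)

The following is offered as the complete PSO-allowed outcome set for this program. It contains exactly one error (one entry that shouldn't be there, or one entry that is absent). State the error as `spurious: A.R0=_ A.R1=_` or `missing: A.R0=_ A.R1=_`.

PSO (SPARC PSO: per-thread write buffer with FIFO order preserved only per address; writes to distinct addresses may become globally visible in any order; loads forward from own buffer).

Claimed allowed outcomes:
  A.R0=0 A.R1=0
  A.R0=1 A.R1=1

outcome vector order: (A.R0,A.R1)
under PSO → (0,0) (0,1) (1,1)
PSO∖claimed = {(0,1)}

missing: A.R0=0 A.R1=1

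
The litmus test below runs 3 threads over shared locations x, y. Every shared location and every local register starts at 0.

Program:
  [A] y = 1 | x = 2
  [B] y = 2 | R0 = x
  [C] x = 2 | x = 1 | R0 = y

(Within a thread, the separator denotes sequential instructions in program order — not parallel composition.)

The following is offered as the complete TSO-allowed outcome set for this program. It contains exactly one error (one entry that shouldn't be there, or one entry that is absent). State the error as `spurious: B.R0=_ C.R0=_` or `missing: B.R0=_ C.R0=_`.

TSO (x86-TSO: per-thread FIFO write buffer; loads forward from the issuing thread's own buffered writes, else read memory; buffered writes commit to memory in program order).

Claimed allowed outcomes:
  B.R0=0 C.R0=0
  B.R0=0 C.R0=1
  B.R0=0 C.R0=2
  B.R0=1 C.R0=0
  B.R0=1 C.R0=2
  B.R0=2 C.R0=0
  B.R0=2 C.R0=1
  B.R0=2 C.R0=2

missing: B.R0=1 C.R0=1

outcome vector order: (B.R0,C.R0)
TSO (9): 00 01 02 10 11 12 20 21 22
TSO∖claimed = {11}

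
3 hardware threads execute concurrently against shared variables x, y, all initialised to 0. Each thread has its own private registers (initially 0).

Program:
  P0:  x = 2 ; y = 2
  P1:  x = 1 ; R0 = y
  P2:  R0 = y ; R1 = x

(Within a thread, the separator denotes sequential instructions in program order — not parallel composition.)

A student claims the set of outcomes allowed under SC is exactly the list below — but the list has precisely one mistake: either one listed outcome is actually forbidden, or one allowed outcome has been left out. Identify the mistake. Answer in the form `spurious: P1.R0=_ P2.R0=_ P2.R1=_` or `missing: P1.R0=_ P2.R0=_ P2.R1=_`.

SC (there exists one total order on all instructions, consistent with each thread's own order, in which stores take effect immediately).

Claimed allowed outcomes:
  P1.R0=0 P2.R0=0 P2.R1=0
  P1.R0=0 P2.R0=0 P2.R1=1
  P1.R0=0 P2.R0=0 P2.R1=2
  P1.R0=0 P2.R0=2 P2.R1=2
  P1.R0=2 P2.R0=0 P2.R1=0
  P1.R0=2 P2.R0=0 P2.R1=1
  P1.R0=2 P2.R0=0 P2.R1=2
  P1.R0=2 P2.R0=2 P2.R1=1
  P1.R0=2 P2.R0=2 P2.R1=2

outcome vector order: (P1.R0,P2.R0,P2.R1)
SC (10): 000, 001, 002, 021, 022, 200, 201, 202, 221, 222
SC∖claimed = {021}

missing: P1.R0=0 P2.R0=2 P2.R1=1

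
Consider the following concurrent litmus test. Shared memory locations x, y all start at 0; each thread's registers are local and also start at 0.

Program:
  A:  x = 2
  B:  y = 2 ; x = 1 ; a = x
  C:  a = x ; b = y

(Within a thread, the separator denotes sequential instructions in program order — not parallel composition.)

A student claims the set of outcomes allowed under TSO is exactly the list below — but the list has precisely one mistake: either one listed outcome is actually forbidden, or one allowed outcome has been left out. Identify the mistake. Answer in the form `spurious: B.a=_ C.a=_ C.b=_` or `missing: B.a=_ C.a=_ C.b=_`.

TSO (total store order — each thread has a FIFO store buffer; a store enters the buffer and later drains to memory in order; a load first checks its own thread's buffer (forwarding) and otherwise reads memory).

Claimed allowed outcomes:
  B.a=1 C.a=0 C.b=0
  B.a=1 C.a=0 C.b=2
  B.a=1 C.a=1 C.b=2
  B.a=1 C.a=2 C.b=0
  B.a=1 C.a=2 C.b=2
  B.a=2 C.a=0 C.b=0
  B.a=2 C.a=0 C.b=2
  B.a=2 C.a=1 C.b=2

missing: B.a=2 C.a=2 C.b=2

outcome vector order: (B.a,C.a,C.b)
TSO: 9 outcomes — {(1,0,0); (1,0,2); (1,1,2); (1,2,0); (1,2,2); (2,0,0); (2,0,2); (2,1,2); (2,2,2)}
TSO∖claimed = {(2,2,2)}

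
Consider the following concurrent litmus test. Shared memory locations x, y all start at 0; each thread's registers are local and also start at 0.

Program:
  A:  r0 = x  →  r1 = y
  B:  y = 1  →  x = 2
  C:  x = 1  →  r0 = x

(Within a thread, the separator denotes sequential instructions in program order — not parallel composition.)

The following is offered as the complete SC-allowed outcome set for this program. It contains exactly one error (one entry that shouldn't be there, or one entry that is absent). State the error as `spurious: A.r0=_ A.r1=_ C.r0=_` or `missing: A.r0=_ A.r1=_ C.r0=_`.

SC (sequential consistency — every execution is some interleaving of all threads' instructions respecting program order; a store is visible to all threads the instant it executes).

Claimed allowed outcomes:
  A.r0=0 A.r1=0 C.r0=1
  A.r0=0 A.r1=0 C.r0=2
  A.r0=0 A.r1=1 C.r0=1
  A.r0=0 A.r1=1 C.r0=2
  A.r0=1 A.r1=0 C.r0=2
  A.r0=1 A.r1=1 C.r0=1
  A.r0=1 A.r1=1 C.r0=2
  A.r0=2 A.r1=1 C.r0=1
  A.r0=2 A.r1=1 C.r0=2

outcome vector order: (A.r0,A.r1,C.r0)
SC: 10 outcomes — {(0,0,1) (0,0,2) (0,1,1) (0,1,2) (1,0,1) (1,0,2) (1,1,1) (1,1,2) (2,1,1) (2,1,2)}
SC∖claimed = {(1,0,1)}

missing: A.r0=1 A.r1=0 C.r0=1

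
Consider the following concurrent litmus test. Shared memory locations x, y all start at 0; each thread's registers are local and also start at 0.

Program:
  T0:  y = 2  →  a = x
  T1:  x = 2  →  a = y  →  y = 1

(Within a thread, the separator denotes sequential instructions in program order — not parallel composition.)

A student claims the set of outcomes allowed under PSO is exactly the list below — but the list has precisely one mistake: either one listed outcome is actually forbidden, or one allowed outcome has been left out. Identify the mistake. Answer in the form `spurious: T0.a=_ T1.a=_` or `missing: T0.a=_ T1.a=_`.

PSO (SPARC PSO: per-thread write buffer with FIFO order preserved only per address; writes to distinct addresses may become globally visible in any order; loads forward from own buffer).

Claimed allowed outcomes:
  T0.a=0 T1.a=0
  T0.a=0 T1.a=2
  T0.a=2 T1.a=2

missing: T0.a=2 T1.a=0

outcome vector order: (T0.a,T1.a)
PSO (4): 0/0 0/2 2/0 2/2
PSO∖claimed = {2/0}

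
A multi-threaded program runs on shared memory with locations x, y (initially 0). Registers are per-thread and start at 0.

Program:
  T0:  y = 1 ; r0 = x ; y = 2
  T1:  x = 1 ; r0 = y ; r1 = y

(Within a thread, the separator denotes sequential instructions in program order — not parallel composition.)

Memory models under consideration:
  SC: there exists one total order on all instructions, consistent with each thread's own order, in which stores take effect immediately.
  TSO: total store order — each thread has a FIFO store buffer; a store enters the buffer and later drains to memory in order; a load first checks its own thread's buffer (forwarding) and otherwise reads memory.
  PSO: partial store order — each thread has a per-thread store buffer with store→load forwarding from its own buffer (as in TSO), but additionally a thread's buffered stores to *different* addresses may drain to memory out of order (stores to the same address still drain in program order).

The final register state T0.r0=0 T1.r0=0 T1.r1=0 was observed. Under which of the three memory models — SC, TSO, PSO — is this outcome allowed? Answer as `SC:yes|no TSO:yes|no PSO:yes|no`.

SC:no TSO:yes PSO:yes

outcome vector order: (T0.r0,T1.r0,T1.r1)
under SC → 011; 012; 022; 100; 101; 102; 111; 112; 122
under TSO → 000; 001; 002; 011; 012; 022; 100; 101; 102; 111; 112; 122
under PSO → 000; 001; 002; 011; 012; 022; 100; 101; 102; 111; 112; 122
target 000 ∈ {TSO,PSO}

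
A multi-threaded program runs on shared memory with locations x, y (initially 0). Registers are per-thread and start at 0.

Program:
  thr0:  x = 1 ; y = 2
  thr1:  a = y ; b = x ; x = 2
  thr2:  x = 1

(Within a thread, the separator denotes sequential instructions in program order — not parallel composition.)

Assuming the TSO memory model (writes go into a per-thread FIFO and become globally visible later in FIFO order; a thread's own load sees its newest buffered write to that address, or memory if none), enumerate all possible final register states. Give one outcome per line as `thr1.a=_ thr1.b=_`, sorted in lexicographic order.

outcome vector order: (thr1.a,thr1.b)
|TSO outcomes| = 3

thr1.a=0 thr1.b=0
thr1.a=0 thr1.b=1
thr1.a=2 thr1.b=1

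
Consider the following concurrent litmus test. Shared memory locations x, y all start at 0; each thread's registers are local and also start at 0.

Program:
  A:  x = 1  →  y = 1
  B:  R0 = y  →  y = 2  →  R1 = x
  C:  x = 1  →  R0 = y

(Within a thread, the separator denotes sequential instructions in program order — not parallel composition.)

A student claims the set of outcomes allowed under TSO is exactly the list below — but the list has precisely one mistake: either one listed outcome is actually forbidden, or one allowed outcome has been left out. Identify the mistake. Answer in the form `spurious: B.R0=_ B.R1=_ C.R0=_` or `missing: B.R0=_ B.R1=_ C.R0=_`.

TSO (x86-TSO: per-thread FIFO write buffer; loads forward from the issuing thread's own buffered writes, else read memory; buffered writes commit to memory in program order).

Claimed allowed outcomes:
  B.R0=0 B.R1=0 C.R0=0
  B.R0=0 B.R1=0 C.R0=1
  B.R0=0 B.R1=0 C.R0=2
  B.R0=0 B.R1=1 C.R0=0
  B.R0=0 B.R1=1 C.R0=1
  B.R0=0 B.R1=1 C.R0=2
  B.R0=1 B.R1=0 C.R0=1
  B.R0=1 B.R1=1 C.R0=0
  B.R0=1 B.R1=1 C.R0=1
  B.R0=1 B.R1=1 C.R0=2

spurious: B.R0=1 B.R1=0 C.R0=1

outcome vector order: (B.R0,B.R1,C.R0)
[TSO] allowed = {<0 0 0>; <0 0 1>; <0 0 2>; <0 1 0>; <0 1 1>; <0 1 2>; <1 1 0>; <1 1 1>; <1 1 2>}
claimed∖TSO = {<1 0 1>}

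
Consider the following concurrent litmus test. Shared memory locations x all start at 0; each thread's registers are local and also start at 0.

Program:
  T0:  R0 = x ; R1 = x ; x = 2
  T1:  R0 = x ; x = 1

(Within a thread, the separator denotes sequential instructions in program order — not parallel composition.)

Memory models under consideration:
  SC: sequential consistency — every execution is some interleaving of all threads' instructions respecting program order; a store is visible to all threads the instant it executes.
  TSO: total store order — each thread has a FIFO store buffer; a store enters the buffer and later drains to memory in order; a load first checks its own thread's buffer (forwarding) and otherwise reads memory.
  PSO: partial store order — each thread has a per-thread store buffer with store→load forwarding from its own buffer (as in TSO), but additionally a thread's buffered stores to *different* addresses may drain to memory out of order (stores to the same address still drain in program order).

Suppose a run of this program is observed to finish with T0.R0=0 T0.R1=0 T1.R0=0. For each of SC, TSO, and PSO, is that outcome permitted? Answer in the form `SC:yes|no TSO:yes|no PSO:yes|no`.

SC:yes TSO:yes PSO:yes

outcome vector order: (T0.R0,T0.R1,T1.R0)
SC (4): <0 0 0>, <0 0 2>, <0 1 0>, <1 1 0>
TSO (4): <0 0 0>, <0 0 2>, <0 1 0>, <1 1 0>
PSO (4): <0 0 0>, <0 0 2>, <0 1 0>, <1 1 0>
target <0 0 0> ∈ {SC,TSO,PSO}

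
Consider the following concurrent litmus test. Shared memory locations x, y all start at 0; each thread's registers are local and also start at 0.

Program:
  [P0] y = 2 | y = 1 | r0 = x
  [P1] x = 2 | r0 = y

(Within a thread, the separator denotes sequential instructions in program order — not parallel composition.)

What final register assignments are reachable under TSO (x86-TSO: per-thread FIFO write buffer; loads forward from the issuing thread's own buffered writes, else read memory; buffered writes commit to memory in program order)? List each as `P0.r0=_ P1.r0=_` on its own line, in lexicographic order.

outcome vector order: (P0.r0,P1.r0)
|TSO outcomes| = 6

P0.r0=0 P1.r0=0
P0.r0=0 P1.r0=1
P0.r0=0 P1.r0=2
P0.r0=2 P1.r0=0
P0.r0=2 P1.r0=1
P0.r0=2 P1.r0=2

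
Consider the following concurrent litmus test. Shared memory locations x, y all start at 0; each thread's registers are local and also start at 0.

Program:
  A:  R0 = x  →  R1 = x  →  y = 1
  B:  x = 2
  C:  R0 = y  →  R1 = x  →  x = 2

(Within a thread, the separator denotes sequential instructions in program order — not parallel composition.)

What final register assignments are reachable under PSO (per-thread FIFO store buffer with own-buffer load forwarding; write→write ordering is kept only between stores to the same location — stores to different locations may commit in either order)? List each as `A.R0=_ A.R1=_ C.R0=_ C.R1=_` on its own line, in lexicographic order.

A.R0=0 A.R1=0 C.R0=0 C.R1=0
A.R0=0 A.R1=0 C.R0=0 C.R1=2
A.R0=0 A.R1=0 C.R0=1 C.R1=0
A.R0=0 A.R1=0 C.R0=1 C.R1=2
A.R0=0 A.R1=2 C.R0=0 C.R1=0
A.R0=0 A.R1=2 C.R0=0 C.R1=2
A.R0=0 A.R1=2 C.R0=1 C.R1=2
A.R0=2 A.R1=2 C.R0=0 C.R1=0
A.R0=2 A.R1=2 C.R0=0 C.R1=2
A.R0=2 A.R1=2 C.R0=1 C.R1=2

outcome vector order: (A.R0,A.R1,C.R0,C.R1)
|PSO outcomes| = 10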